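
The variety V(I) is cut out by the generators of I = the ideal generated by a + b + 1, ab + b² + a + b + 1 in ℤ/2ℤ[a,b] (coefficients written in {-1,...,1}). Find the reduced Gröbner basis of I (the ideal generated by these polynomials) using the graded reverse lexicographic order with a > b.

G = {a + 1, b}

f_1 = a + b + 1, LT = a.
f_2 = ab + b² + a + b + 1, LT = ab.

S(f_1,f_2): lcm = ab. S = a + 1.
  reduce S modulo (f_1, f_2):
  remainder b ≠ 0; add g_3 = b to the basis.

The other S-polynomials (S(f_1,g_3), S(f_2,g_3)) all reduce to 0 modulo the current basis, so we have a Gröbner basis.
Inter-reduce: drop elements whose leading term is divisible by another's, tail-reduce, and make monic.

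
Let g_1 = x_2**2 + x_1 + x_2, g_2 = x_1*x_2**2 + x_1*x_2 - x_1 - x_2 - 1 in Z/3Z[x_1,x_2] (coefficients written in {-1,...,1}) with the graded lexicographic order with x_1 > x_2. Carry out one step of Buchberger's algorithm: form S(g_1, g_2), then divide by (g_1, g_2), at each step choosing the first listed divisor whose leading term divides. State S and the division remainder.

S(g_1, g_2) = x_1**2 + x_1 + x_2 + 1; remainder on division = x_1**2 + x_1 + x_2 + 1.

lcm(LM(g_1), LM(g_2)) = x_1*x_2**2.
S = (lcm/LT(g_1))·g_1 − (lcm/LT(g_2))·g_2 = x_1**2 + x_1 + x_2 + 1.
Reduce S modulo (g_1, g_2) in that order:
  leading term x_1**2: no divisor's leading term divides it; move x_1**2 to the remainder.
  leading term x_1: no divisor's leading term divides it; move x_1 to the remainder.
  leading term x_2: no divisor's leading term divides it; move x_2 to the remainder.
  leading term 1: no divisor's leading term divides it; move 1 to the remainder.
The remainder x_1**2 + x_1 + x_2 + 1 is nonzero, so it would be added as the next basis element.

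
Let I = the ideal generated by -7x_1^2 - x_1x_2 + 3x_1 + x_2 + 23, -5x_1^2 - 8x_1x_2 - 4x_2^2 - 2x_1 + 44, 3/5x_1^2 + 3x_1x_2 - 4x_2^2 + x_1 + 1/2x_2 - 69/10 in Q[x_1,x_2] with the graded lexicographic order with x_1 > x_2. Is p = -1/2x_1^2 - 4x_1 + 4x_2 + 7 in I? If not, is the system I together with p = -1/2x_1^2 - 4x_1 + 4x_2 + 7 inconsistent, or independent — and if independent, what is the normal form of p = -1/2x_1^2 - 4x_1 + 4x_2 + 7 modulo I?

First compute the reduced Gröbner basis of I by Buchberger's algorithm.
f_1 = -7x_1^2 - x_1x_2 + 3x_1 + x_2 + 23, LT = x_1^2.
f_2 = -5x_1^2 - 8x_1x_2 - 4x_2^2 - 2x_1 + 44, LT = x_1^2.
f_3 = 3/5x_1^2 + 3x_1x_2 - 4x_2^2 + x_1 + 1/2x_2 - 69/10, LT = x_1^2.

S(f_1,f_2): lcm = x_1^2. S = -51/35x_1x_2 - 4/5x_2^2 - 29/35x_1 - 1/7x_2 + 193/35.
  reduce S modulo (f_1, f_2, f_3):
  remainder -51/35x_1x_2 - 4/5x_2^2 - 29/35x_1 - 1/7x_2 + 193/35 ≠ 0; add h_4 = -51/35x_1x_2 - 4/5x_2^2 - 29/35x_1 - 1/7x_2 + 193/35 to the basis.

S(f_1,f_3): lcm = x_1^2. S = -34/7x_1x_2 + 20/3x_2^2 - 44/21x_1 - 41/42x_2 + 115/14.
  reduce S modulo (f_1, f_2, f_3, h_4):
  remainder 28/3x_2^2 + 2/3x_1 - 1/2x_2 - 61/6 ≠ 0; add h_5 = 28/3x_2^2 + 2/3x_1 - 1/2x_2 - 61/6 to the basis.

S(f_1,h_4): lcm = x_1^2x_2. S = -145/357x_1x_2^2 - 29/51x_1^2 - 188/357x_1x_2 - 1/7x_2^2 + 193/51x_1 - 23/7x_2.
  reduce S modulo (f_1, f_2, f_3, h_4, h_5):
  remainder 31798141/8666532x_1 - 160733431/34666128x_2 - 93651697/34666128 ≠ 0; add h_6 = 31798141/8666532x_1 - 160733431/34666128x_2 - 93651697/34666128 to the basis.

S(h_4,h_5): lcm = x_1x_2^2. S = 28/51x_2^3 - 1/14x_1^2 + 1777/2856x_1x_2 + 5/51x_2^2 + 61/56x_1 - 193/51x_2.
  reduce S modulo (f_1, f_2, f_3, h_4, h_5, h_6):
  remainder -12477853099/5342087688x_2 + 12477853099/5342087688 ≠ 0; add h_7 = -12477853099/5342087688x_2 + 12477853099/5342087688 to the basis.

The other S-polynomials (S(f_2,f_3), S(f_2,h_4), S(f_3,h_4), S(f_1,h_5), S(f_2,h_5), S(f_3,h_5), S(f_1,h_6), S(f_2,h_6), S(f_3,h_6), S(h_4,h_6), S(h_5,h_6), S(f_1,h_7), S(f_2,h_7), S(f_3,h_7), S(h_4,h_7), S(h_5,h_7), S(h_6,h_7)) all reduce to 0 modulo the current basis, so we have a Gröbner basis.
Inter-reduce: drop elements whose leading term is divisible by another's, tail-reduce, and make monic.
Reduced Gröbner basis: {x_1 - 2, x_2 - 1}.
Label its elements g_1 = x_1 - 2, g_2 = x_2 - 1.

Reduce p = -1/2x_1^2 - 4x_1 + 4x_2 + 7 modulo G:
  leading term x_1^2: subtract (-1/2x_1)·g_1 from -1/2x_1^2 - 4x_1 + 4x_2 + 7 → -5x_1 + 4x_2 + 7
  leading term x_1: subtract (-5)·g_1 from -5x_1 + 4x_2 + 7 → 4x_2 - 3
  leading term x_2: subtract (4)·g_2 from 4x_2 - 3 → 1
  leading term 1: no divisor's leading term divides it; move 1 to the remainder.
  normal form = 1.
The normal form is nonzero, so p ∉ I. Since p minus its normal form lies in I, I + (p) = I + (r) where r = 1; decide whether this ideal is the whole ring.
Here r = 1 is a nonzero constant, hence a unit: 1 ∈ I + (p), the Gröbner basis of I + (p) is {1}, and the enlarged system has no common solution — adjoining p is inconsistent.

Ideal membership is decidable via reduction modulo a Gröbner basis.

Adjoining -1/2x_1^2 - 4x_1 + 4x_2 + 7 makes the ideal the whole ring: the system is inconsistent.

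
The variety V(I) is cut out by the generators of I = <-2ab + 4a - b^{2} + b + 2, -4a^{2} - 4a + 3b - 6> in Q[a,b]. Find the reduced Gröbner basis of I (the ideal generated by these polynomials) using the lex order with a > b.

G = {a^{2} + a - \tfrac{3}{4}b + \tfrac{3}{2}, ab - 2a + \tfrac{1}{2}b^{2} - \tfrac{1}{2}b - 1, b^{3} - 5b^{2} + 11b - 10}

f_1 = -2ab + 4a - b^{2} + b + 2, LT = ab.
f_2 = -4a^{2} - 4a + 3b - 6, LT = a^{2}.

S(f_1,f_2): lcm = a^{2}b. S = -2a^{2} + \tfrac{1}{2}ab^{2} - \tfrac{3}{2}ab - a + \tfrac{3}{4}b^{2} - \tfrac{3}{2}b.
  leading term a^{2}: subtract (\tfrac{1}{2})·f_2 from -2a^{2} + \tfrac{1}{2}ab^{2} - \tfrac{3}{2}ab - a + \tfrac{3}{4}b^{2} - \tfrac{3}{2}b → \tfrac{1}{2}ab^{2} - \tfrac{3}{2}ab + a + \tfrac{3}{4}b^{2} - 3b + 3
  leading term ab^{2}: subtract (-\tfrac{1}{4}b)·f_1 from \tfrac{1}{2}ab^{2} - \tfrac{3}{2}ab + a + \tfrac{3}{4}b^{2} - 3b + 3 → -\tfrac{1}{2}ab + a - \tfrac{1}{4}b^{3} + b^{2} - \tfrac{5}{2}b + 3
  leading term ab: subtract (\tfrac{1}{4})·f_1 from -\tfrac{1}{2}ab + a - \tfrac{1}{4}b^{3} + b^{2} - \tfrac{5}{2}b + 3 → -\tfrac{1}{4}b^{3} + \tfrac{5}{4}b^{2} - \tfrac{11}{4}b + \tfrac{5}{2}
  leading term b^{3}: no divisor's leading term divides it; move -\tfrac{1}{4}b^{3} to the remainder.
  leading term b^{2}: no divisor's leading term divides it; move \tfrac{5}{4}b^{2} to the remainder.
  leading term b: no divisor's leading term divides it; move -\tfrac{11}{4}b to the remainder.
  leading term 1: no divisor's leading term divides it; move \tfrac{5}{2} to the remainder.
  remainder -\tfrac{1}{4}b^{3} + \tfrac{5}{4}b^{2} - \tfrac{11}{4}b + \tfrac{5}{2} ≠ 0; add g_3 = -\tfrac{1}{4}b^{3} + \tfrac{5}{4}b^{2} - \tfrac{11}{4}b + \tfrac{5}{2} to the basis.

S(f_1,g_3): lcm = ab^{3}. S = 3ab^{2} - 11ab + 10a + \tfrac{1}{2}b^{4} - \tfrac{1}{2}b^{3} - b^{2}.
  leading term ab^{2}: subtract (-\tfrac{3}{2}b)·f_1 from 3ab^{2} - 11ab + 10a + \tfrac{1}{2}b^{4} - \tfrac{1}{2}b^{3} - b^{2} → -5ab + 10a + \tfrac{1}{2}b^{4} - 2b^{3} + \tfrac{1}{2}b^{2} + 3b
  leading term ab: subtract (\tfrac{5}{2})·f_1 from -5ab + 10a + \tfrac{1}{2}b^{4} - 2b^{3} + \tfrac{1}{2}b^{2} + 3b → \tfrac{1}{2}b^{4} - 2b^{3} + 3b^{2} + \tfrac{1}{2}b - 5
  leading term b^{4}: subtract (-2b)·g_3 from \tfrac{1}{2}b^{4} - 2b^{3} + 3b^{2} + \tfrac{1}{2}b - 5 → \tfrac{1}{2}b^{3} - \tfrac{5}{2}b^{2} + \tfrac{11}{2}b - 5
  leading term b^{3}: subtract (-2)·g_3 from \tfrac{1}{2}b^{3} - \tfrac{5}{2}b^{2} + \tfrac{11}{2}b - 5 → 0
  remainder 0.

S(f_2,g_3): leading monomials are coprime, so the S-polynomial reduces to 0 (Buchberger's first criterion).
Every S-polynomial of the final basis reduces to 0, so we have a Gröbner basis.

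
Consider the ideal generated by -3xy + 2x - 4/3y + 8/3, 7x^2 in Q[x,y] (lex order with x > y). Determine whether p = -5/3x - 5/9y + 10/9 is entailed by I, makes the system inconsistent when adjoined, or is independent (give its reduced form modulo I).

First compute the reduced Gröbner basis of I by Buchberger's algorithm.
f_1 = -3xy + 2x - 4/3y + 8/3, LT = xy.
f_2 = 7x^2, LT = x^2.

S(f_1,f_2): lcm = x^2y. S = -2/3x^2 + 4/9xy - 8/9x.
  reduce S modulo (f_1, f_2):
  remainder -16/27x - 16/81y + 32/81 ≠ 0; add h_3 = -16/27x - 16/81y + 32/81 to the basis.

S(f_1,h_3): lcm = xy. S = -2/3x - 1/3y^2 + 10/9y - 8/9.
  reduce S modulo (f_1, f_2, h_3):
  remainder -1/3y^2 + 4/3y - 4/3 ≠ 0; add h_4 = -1/3y^2 + 4/3y - 4/3 to the basis.

The other S-polynomials (S(f_2,h_3), S(f_1,h_4), S(f_2,h_4), S(h_3,h_4)) all reduce to 0 modulo the current basis, so we have a Gröbner basis.
Inter-reduce: drop elements whose leading term is divisible by another's, tail-reduce, and make monic.
Reduced Gröbner basis: {x + 1/3y - 2/3, y^2 - 4y + 4}.
Label its elements g_1 = x + 1/3y - 2/3, g_2 = y^2 - 4y + 4.

Reduce p = -5/3x - 5/9y + 10/9 modulo G:
  leading term x: subtract (-5/3)·g_1 from -5/3x - 5/9y + 10/9 → 0
  normal form = 0.
Since the normal form is 0, p ∈ I.

-5/3x - 5/9y + 10/9 lies in I (it reduces to 0).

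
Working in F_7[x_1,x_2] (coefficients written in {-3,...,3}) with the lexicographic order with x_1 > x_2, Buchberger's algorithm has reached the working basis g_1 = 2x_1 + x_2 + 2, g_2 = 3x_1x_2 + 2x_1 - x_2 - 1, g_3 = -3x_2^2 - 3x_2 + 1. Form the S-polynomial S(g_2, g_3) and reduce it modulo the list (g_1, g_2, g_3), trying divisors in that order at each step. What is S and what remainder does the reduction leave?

lcm(LM(g_2), LM(g_3)) = x_1x_2^2.
S = (lcm/LT(g_2))·g_2 − (lcm/LT(g_3))·g_3 = 2x_1x_2 - 2x_1 + 2x_2^2 + 2x_2.
Reduce S modulo (g_1, g_2, g_3) in that order:
  leading term x_1x_2: subtract (x_2)·g_1 from 2x_1x_2 - 2x_1 + 2x_2^2 + 2x_2 → -2x_1 + x_2^2
  leading term x_1: subtract (-1)·g_1 from -2x_1 + x_2^2 → x_2^2 + x_2 + 2
  leading term x_2^2: subtract (2)·g_3 from x_2^2 + x_2 + 2 → 0
The remainder is 0, so this S-polynomial contributes no new basis element.
An S-polynomial is built so that the two leading terms cancel; whether anything survives reduction is exactly the Gröbner-basis criterion.

S(g_2, g_3) = 2x_1x_2 - 2x_1 + 2x_2^2 + 2x_2; remainder on division = 0.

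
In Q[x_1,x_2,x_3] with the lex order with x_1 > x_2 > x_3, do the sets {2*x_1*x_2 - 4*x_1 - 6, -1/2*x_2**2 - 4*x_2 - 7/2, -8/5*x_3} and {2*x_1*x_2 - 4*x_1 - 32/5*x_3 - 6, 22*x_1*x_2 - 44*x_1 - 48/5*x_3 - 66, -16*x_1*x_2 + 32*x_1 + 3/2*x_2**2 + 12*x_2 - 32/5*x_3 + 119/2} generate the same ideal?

No, the ideals differ.

Equality of ideals is decidable: compute both reduced Gröbner bases (unique for the ordering) and check whether they agree.
Buchberger on the first generating set:
f_1 = 2*x_1*x_2 - 4*x_1 - 6, LT = x_1*x_2.
f_2 = -1/2*x_2**2 - 4*x_2 - 7/2, LT = x_2**2.
f_3 = -8/5*x_3, LT = x_3.

S(f_1,f_2): lcm = x_1*x_2**2. S = -10*x_1*x_2 - 7*x_1 - 3*x_2.
  leading term x_1*x_2: subtract (-5)·f_1 from -10*x_1*x_2 - 7*x_1 - 3*x_2 → -27*x_1 - 3*x_2 - 30
  leading term x_1: no divisor's leading term divides it; move -27*x_1 to the remainder.
  leading term x_2: no divisor's leading term divides it; move -3*x_2 to the remainder.
  leading term 1: no divisor's leading term divides it; move -30 to the remainder.
  remainder -27*x_1 - 3*x_2 - 30 ≠ 0; add g_4 = -27*x_1 - 3*x_2 - 30 to the basis.

S(f_1,f_3): leading monomials are coprime, so the S-polynomial reduces to 0 (Buchberger's first criterion).
S(f_2,f_3): leading monomials are coprime, so the S-polynomial reduces to 0 (Buchberger's first criterion).
S(f_1,g_4): lcm = x_1*x_2. S = -2*x_1 - 1/9*x_2**2 - 10/9*x_2 - 3.
  leading term x_1: subtract (2/27)·g_4 from -2*x_1 - 1/9*x_2**2 - 10/9*x_2 - 3 → -1/9*x_2**2 - 8/9*x_2 - 7/9
  leading term x_2**2: subtract (2/9)·f_2 from -1/9*x_2**2 - 8/9*x_2 - 7/9 → 0
  remainder 0.

S(f_2,g_4): leading monomials are coprime, so the S-polynomial reduces to 0 (Buchberger's first criterion).
S(f_3,g_4): leading monomials are coprime, so the S-polynomial reduces to 0 (Buchberger's first criterion).
Every S-polynomial of the final basis reduces to 0, so we have a Gröbner basis.
Inter-reduce: drop elements whose leading term is divisible by another's, tail-reduce, and make monic.
Reduced Gröbner basis: {x_1 + 1/9*x_2 + 10/9, x_2**2 + 8*x_2 + 7, x_3}.

Buchberger on the second generating set:
h_1 = 2*x_1*x_2 - 4*x_1 - 32/5*x_3 - 6, LT = x_1*x_2.
h_2 = 22*x_1*x_2 - 44*x_1 - 48/5*x_3 - 66, LT = x_1*x_2.
h_3 = -16*x_1*x_2 + 32*x_1 + 3/2*x_2**2 + 12*x_2 - 32/5*x_3 + 119/2, LT = x_1*x_2.

S(h_1,h_2): lcm = x_1*x_2. S = -152/55*x_3.
  leading term x_3: no divisor's leading term divides it; move -152/55*x_3 to the remainder.
  remainder -152/55*x_3 ≠ 0; add k_4 = -152/55*x_3 to the basis.

S(h_1,h_3): lcm = x_1*x_2. S = 3/32*x_2**2 + 3/4*x_2 - 18/5*x_3 + 23/32.
  leading term x_2**2: no divisor's leading term divides it; move 3/32*x_2**2 to the remainder.
  leading term x_2: no divisor's leading term divides it; move 3/4*x_2 to the remainder.
  leading term x_3: subtract (99/76)·k_4 from -18/5*x_3 + 23/32 → 23/32
  leading term 1: no divisor's leading term divides it; move 23/32 to the remainder.
  remainder 3/32*x_2**2 + 3/4*x_2 + 23/32 ≠ 0; add k_5 = 3/32*x_2**2 + 3/4*x_2 + 23/32 to the basis.

S(h_2,h_3): lcm = x_1*x_2. S = 3/32*x_2**2 + 3/4*x_2 - 46/55*x_3 + 23/32.
  leading term x_2**2: subtract (1)·k_5 from 3/32*x_2**2 + 3/4*x_2 - 46/55*x_3 + 23/32 → -46/55*x_3
  leading term x_3: subtract (23/76)·k_4 from -46/55*x_3 → 0
  remainder 0.

S(h_1,k_4): leading monomials are coprime, so the S-polynomial reduces to 0 (Buchberger's first criterion).
S(h_2,k_4): leading monomials are coprime, so the S-polynomial reduces to 0 (Buchberger's first criterion).
S(h_3,k_4): leading monomials are coprime, so the S-polynomial reduces to 0 (Buchberger's first criterion).
S(h_1,k_5): lcm = x_1*x_2**2. S = -10*x_1*x_2 - 23/3*x_1 - 16/5*x_2*x_3 - 3*x_2.
  leading term x_1*x_2: subtract (-5)·h_1 from -10*x_1*x_2 - 23/3*x_1 - 16/5*x_2*x_3 - 3*x_2 → -83/3*x_1 - 16/5*x_2*x_3 - 3*x_2 - 32*x_3 - 30
  leading term x_1: no divisor's leading term divides it; move -83/3*x_1 to the remainder.
  leading term x_2*x_3: subtract (22/19*x_2)·k_4 from -16/5*x_2*x_3 - 3*x_2 - 32*x_3 - 30 → -3*x_2 - 32*x_3 - 30
  leading term x_2: no divisor's leading term divides it; move -3*x_2 to the remainder.
  leading term x_3: subtract (220/19)·k_4 from -32*x_3 - 30 → -30
  leading term 1: no divisor's leading term divides it; move -30 to the remainder.
  remainder -83/3*x_1 - 3*x_2 - 30 ≠ 0; add k_6 = -83/3*x_1 - 3*x_2 - 30 to the basis.

S(h_2,k_5): lcm = x_1*x_2**2. S = -10*x_1*x_2 - 23/3*x_1 - 24/55*x_2*x_3 - 3*x_2.
  leading term x_1*x_2: subtract (-5)·h_1 from -10*x_1*x_2 - 23/3*x_1 - 24/55*x_2*x_3 - 3*x_2 → -83/3*x_1 - 24/55*x_2*x_3 - 3*x_2 - 32*x_3 - 30
  leading term x_1: subtract (1)·k_6 from -83/3*x_1 - 24/55*x_2*x_3 - 3*x_2 - 32*x_3 - 30 → -24/55*x_2*x_3 - 32*x_3
  leading term x_2*x_3: subtract (3/19*x_2)·k_4 from -24/55*x_2*x_3 - 32*x_3 → -32*x_3
  leading term x_3: subtract (220/19)·k_4 from -32*x_3 → 0
  remainder 0.

S(h_3,k_5): lcm = x_1*x_2**2. S = -10*x_1*x_2 - 23/3*x_1 - 3/32*x_2**3 - 3/4*x_2**2 + 2/5*x_2*x_3 - 119/32*x_2.
  leading term x_1*x_2: subtract (-5)·h_1 from -10*x_1*x_2 - 23/3*x_1 - 3/32*x_2**3 - 3/4*x_2**2 + 2/5*x_2*x_3 - 119/32*x_2 → -83/3*x_1 - 3/32*x_2**3 - 3/4*x_2**2 + 2/5*x_2*x_3 - 119/32*x_2 - 32*x_3 - 30
  leading term x_1: subtract (1)·k_6 from -83/3*x_1 - 3/32*x_2**3 - 3/4*x_2**2 + 2/5*x_2*x_3 - 119/32*x_2 - 32*x_3 - 30 → -3/32*x_2**3 - 3/4*x_2**2 + 2/5*x_2*x_3 - 23/32*x_2 - 32*x_3
  leading term x_2**3: subtract (-x_2)·k_5 from -3/32*x_2**3 - 3/4*x_2**2 + 2/5*x_2*x_3 - 23/32*x_2 - 32*x_3 → 2/5*x_2*x_3 - 32*x_3
  leading term x_2*x_3: subtract (-11/76*x_2)·k_4 from 2/5*x_2*x_3 - 32*x_3 → -32*x_3
  leading term x_3: subtract (220/19)·k_4 from -32*x_3 → 0
  remainder 0.

S(k_4,k_5): leading monomials are coprime, so the S-polynomial reduces to 0 (Buchberger's first criterion).
S(h_1,k_6): lcm = x_1*x_2. S = -2*x_1 - 9/83*x_2**2 - 90/83*x_2 - 16/5*x_3 - 3.
  leading term x_1: subtract (6/83)·k_6 from -2*x_1 - 9/83*x_2**2 - 90/83*x_2 - 16/5*x_3 - 3 → -9/83*x_2**2 - 72/83*x_2 - 16/5*x_3 - 69/83
  leading term x_2**2: subtract (-96/83)·k_5 from -9/83*x_2**2 - 72/83*x_2 - 16/5*x_3 - 69/83 → -16/5*x_3
  leading term x_3: subtract (22/19)·k_4 from -16/5*x_3 → 0
  remainder 0.

S(h_2,k_6): lcm = x_1*x_2. S = -2*x_1 - 9/83*x_2**2 - 90/83*x_2 - 24/55*x_3 - 3.
  leading term x_1: subtract (6/83)·k_6 from -2*x_1 - 9/83*x_2**2 - 90/83*x_2 - 24/55*x_3 - 3 → -9/83*x_2**2 - 72/83*x_2 - 24/55*x_3 - 69/83
  leading term x_2**2: subtract (-96/83)·k_5 from -9/83*x_2**2 - 72/83*x_2 - 24/55*x_3 - 69/83 → -24/55*x_3
  leading term x_3: subtract (3/19)·k_4 from -24/55*x_3 → 0
  remainder 0.

S(h_3,k_6): lcm = x_1*x_2. S = -2*x_1 - 537/2656*x_2**2 - 609/332*x_2 + 2/5*x_3 - 119/32.
  leading term x_1: subtract (6/83)·k_6 from -2*x_1 - 537/2656*x_2**2 - 609/332*x_2 + 2/5*x_3 - 119/32 → -537/2656*x_2**2 - 537/332*x_2 + 2/5*x_3 - 4117/2656
  leading term x_2**2: subtract (-179/83)·k_5 from -537/2656*x_2**2 - 537/332*x_2 + 2/5*x_3 - 4117/2656 → 2/5*x_3
  leading term x_3: subtract (-11/76)·k_4 from 2/5*x_3 → 0
  remainder 0.

S(k_4,k_6): leading monomials are coprime, so the S-polynomial reduces to 0 (Buchberger's first criterion).
S(k_5,k_6): leading monomials are coprime, so the S-polynomial reduces to 0 (Buchberger's first criterion).
Every S-polynomial of the final basis reduces to 0, so we have a Gröbner basis.
Inter-reduce: drop elements whose leading term is divisible by another's, tail-reduce, and make monic.
Reduced Gröbner basis: {x_1 + 9/83*x_2 + 90/83, x_2**2 + 8*x_2 + 23/3, x_3}.

Since the reduced bases disagree, the two ideals are not the same.
The same test decides containment: I ⊆ J iff every generator of I reduces to 0 modulo a Gröbner basis of J.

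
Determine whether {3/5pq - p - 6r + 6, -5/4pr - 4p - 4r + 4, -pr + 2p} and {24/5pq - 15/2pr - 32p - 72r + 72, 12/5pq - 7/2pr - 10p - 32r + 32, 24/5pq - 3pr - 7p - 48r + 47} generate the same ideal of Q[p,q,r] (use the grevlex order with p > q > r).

No, the ideals differ.

For a fixed monomial order, each ideal has a unique reduced Gröbner basis; comparing bases decides equality.
Buchberger on the first generating set:
f_1 = 3/5pq - p - 6r + 6, LT = pq.
f_2 = -5/4pr - 4p - 4r + 4, LT = pr.
f_3 = -pr + 2p, LT = pr.

S(f_1,f_2): lcm = pqr. S = -16/5pq - 5/3pr - 16/5qr - 10r^2 + 16/5q + 10r.
  leading term pq: subtract (-16/3)·f_1 from -16/5pq - 5/3pr - 16/5qr - 10r^2 + 16/5q + 10r → -5/3pr - 16/5qr - 10r^2 - 16/3p + 16/5q - 22r + 32
  leading term pr: subtract (4/3)·f_2 from -5/3pr - 16/5qr - 10r^2 - 16/3p + 16/5q - 22r + 32 → -16/5qr - 10r^2 + 16/5q - 50/3r + 80/3
  leading term qr: no divisor's leading term divides it; move -16/5qr to the remainder.
  leading term r^2: no divisor's leading term divides it; move -10r^2 to the remainder.
  leading term q: no divisor's leading term divides it; move 16/5q to the remainder.
  leading term r: no divisor's leading term divides it; move -50/3r to the remainder.
  leading term 1: no divisor's leading term divides it; move 80/3 to the remainder.
  remainder -16/5qr - 10r^2 + 16/5q - 50/3r + 80/3 ≠ 0; add g_4 = -16/5qr - 10r^2 + 16/5q - 50/3r + 80/3 to the basis.

S(f_1,f_3): lcm = pqr. S = 2pq - 5/3pr - 10r^2 + 10r.
  leading term pq: subtract (10/3)·f_1 from 2pq - 5/3pr - 10r^2 + 10r → -5/3pr - 10r^2 + 10/3p + 30r - 20
  leading term pr: subtract (4/3)·f_2 from -5/3pr - 10r^2 + 10/3p + 30r - 20 → -10r^2 + 26/3p + 106/3r - 76/3
  leading term r^2: no divisor's leading term divides it; move -10r^2 to the remainder.
  leading term p: no divisor's leading term divides it; move 26/3p to the remainder.
  leading term r: no divisor's leading term divides it; move 106/3r to the remainder.
  leading term 1: no divisor's leading term divides it; move -76/3 to the remainder.
  remainder -10r^2 + 26/3p + 106/3r - 76/3 ≠ 0; add g_5 = -10r^2 + 26/3p + 106/3r - 76/3 to the basis.

S(f_2,f_3): lcm = pr. S = 26/5p + 16/5r - 16/5.
  leading term p: no divisor's leading term divides it; move 26/5p to the remainder.
  leading term r: no divisor's leading term divides it; move 16/5r to the remainder.
  leading term 1: no divisor's leading term divides it; move -16/5 to the remainder.
  remainder 26/5p + 16/5r - 16/5 ≠ 0; add g_6 = 26/5p + 16/5r - 16/5 to the basis.

The other S-polynomials (S(f_1,g_4), S(f_2,g_4), S(f_3,g_4), S(f_1,g_5), S(f_2,g_5), S(f_3,g_5), S(g_4,g_5), S(f_1,g_6), S(f_2,g_6), S(f_3,g_6), S(g_4,g_6), S(g_5,g_6)) all reduce to 0 modulo the current basis, so we have a Gröbner basis.
Inter-reduce: drop elements whose leading term is divisible by another's, tail-reduce, and make monic.
Reduced Gröbner basis: {qr - q + 175/12r - 175/12, r^2 - 3r + 2, p + 8/13r - 8/13}.

Buchberger on the second generating set:
h_1 = 24/5pq - 15/2pr - 32p - 72r + 72, LT = pq.
h_2 = 12/5pq - 7/2pr - 10p - 32r + 32, LT = pq.
h_3 = 24/5pq - 3pr - 7p - 48r + 47, LT = pq.

S(h_1,h_2): lcm = pq. S = -5/48pr - 5/2p - 5/3r + 5/3.
  leading term pr: no divisor's leading term divides it; move -5/48pr to the remainder.
  leading term p: no divisor's leading term divides it; move -5/2p to the remainder.
  leading term r: no divisor's leading term divides it; move -5/3r to the remainder.
  leading term 1: no divisor's leading term divides it; move 5/3 to the remainder.
  remainder -5/48pr - 5/2p - 5/3r + 5/3 ≠ 0; add k_4 = -5/48pr - 5/2p - 5/3r + 5/3 to the basis.

S(h_1,h_3): lcm = pq. S = -15/16pr - 125/24p - 5r + 125/24.
  leading term pr: subtract (9)·k_4 from -15/16pr - 125/24p - 5r + 125/24 → 415/24p + 10r - 235/24
  leading term p: no divisor's leading term divides it; move 415/24p to the remainder.
  leading term r: no divisor's leading term divides it; move 10r to the remainder.
  leading term 1: no divisor's leading term divides it; move -235/24 to the remainder.
  remainder 415/24p + 10r - 235/24 ≠ 0; add k_5 = 415/24p + 10r - 235/24 to the basis.

S(h_1,k_4): lcm = pqr. S = -25/16pr^2 - 24pq - 20/3pr - 16qr - 15r^2 + 16q + 15r.
  leading term pr^2: subtract (15r)·k_4 from -25/16pr^2 - 24pq - 20/3pr - 16qr - 15r^2 + 16q + 15r → -24pq + 185/6pr - 16qr + 10r^2 + 16q - 10r
  leading term pq: subtract (-5)·h_1 from -24pq + 185/6pr - 16qr + 10r^2 + 16q - 10r → -20/3pr - 16qr + 10r^2 - 160p + 16q - 370r + 360
  leading term pr: subtract (64)·k_4 from -20/3pr - 16qr + 10r^2 - 160p + 16q - 370r + 360 → -16qr + 10r^2 + 16q - 790/3r + 760/3
  leading term qr: no divisor's leading term divides it; move -16qr to the remainder.
  leading term r^2: no divisor's leading term divides it; move 10r^2 to the remainder.
  leading term q: no divisor's leading term divides it; move 16q to the remainder.
  leading term r: no divisor's leading term divides it; move -790/3r to the remainder.
  leading term 1: no divisor's leading term divides it; move 760/3 to the remainder.
  remainder -16qr + 10r^2 + 16q - 790/3r + 760/3 ≠ 0; add k_6 = -16qr + 10r^2 + 16q - 790/3r + 760/3 to the basis.

S(h_3,k_4): lcm = pqr. S = -5/8pr^2 - 24pq - 35/24pr - 16qr - 10r^2 + 16q + 235/24r.
  leading term pr^2: subtract (6r)·k_4 from -5/8pr^2 - 24pq - 35/24pr - 16qr - 10r^2 + 16q + 235/24r → -24pq + 325/24pr - 16qr + 16q - 5/24r
  leading term pq: subtract (-5)·h_1 from -24pq + 325/24pr - 16qr + 16q - 5/24r → -575/24pr - 16qr - 160p + 16q - 8645/24r + 360
  leading term pr: subtract (230)·k_4 from -575/24pr - 16qr - 160p + 16q - 8645/24r + 360 → -16qr + 415p + 16q + 185/8r - 70/3
  leading term qr: subtract (1)·k_6 from -16qr + 415p + 16q + 185/8r - 70/3 → -10r^2 + 415p + 6875/24r - 830/3
  leading term r^2: no divisor's leading term divides it; move -10r^2 to the remainder.
  leading term p: subtract (24)·k_5 from 415p + 6875/24r - 830/3 → 1115/24r - 125/3
  leading term r: no divisor's leading term divides it; move 1115/24r to the remainder.
  leading term 1: no divisor's leading term divides it; move -125/3 to the remainder.
  remainder -10r^2 + 1115/24r - 125/3 ≠ 0; add k_7 = -10r^2 + 1115/24r - 125/3 to the basis.

S(h_1,k_5): lcm = pq. S = -25/16pr - 48/83qr - 20/3p + 47/83q - 15r + 15.
  leading term pr: subtract (15)·k_4 from -25/16pr - 48/83qr - 20/3p + 47/83q - 15r + 15 → -48/83qr + 185/6p + 47/83q + 10r - 10
  leading term qr: subtract (3/83)·k_6 from -48/83qr + 185/6p + 47/83q + 10r - 10 → -30/83r^2 + 185/6p - 1/83q + 1620/83r - 1590/83
  leading term r^2: subtract (3/83)·k_7 from -30/83r^2 + 185/6p - 1/83q + 1620/83r - 1590/83 → 185/6p - 1/83q + 11845/664r - 1465/83
  leading term p: subtract (148/83)·k_5 from 185/6p - 1/83q + 11845/664r - 1465/83 → -1/83q + 5/664r - 95/498
  leading term q: no divisor's leading term divides it; move -1/83q to the remainder.
  leading term r: no divisor's leading term divides it; move 5/664r to the remainder.
  leading term 1: no divisor's leading term divides it; move -95/498 to the remainder.
  remainder -1/83q + 5/664r - 95/498 ≠ 0; add k_8 = -1/83q + 5/664r - 95/498 to the basis.

The other S-polynomials (S(h_2,h_3), S(h_2,k_4), S(h_2,k_5), S(h_3,k_5), S(k_4,k_5), S(h_1,k_6), S(h_2,k_6), S(h_3,k_6), S(k_4,k_6), S(k_5,k_6), S(h_1,k_7), S(h_2,k_7), S(h_3,k_7), S(k_4,k_7), S(k_5,k_7), S(k_6,k_7), S(h_1,k_8), S(h_2,k_8), S(h_3,k_8), S(k_4,k_8), S(k_5,k_8), S(k_6,k_8), S(k_7,k_8)) all reduce to 0 modulo the current basis, so we have a Gröbner basis.
Inter-reduce: drop elements whose leading term is divisible by another's, tail-reduce, and make monic.
Reduced Gröbner basis: {r^2 - 223/48r + 25/6, p + 48/83r - 47/83, q - 5/8r + 95/6}.

Since the reduced bases disagree, the two ideals are not the same.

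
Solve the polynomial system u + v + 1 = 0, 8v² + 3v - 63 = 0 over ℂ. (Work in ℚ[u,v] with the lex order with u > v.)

Compute a lex Gröbner basis by Buchberger's algorithm.
f_1 = u + v + 1, LT = u.
f_2 = 8v² + 3v - 63, LT = v².

The S-polynomials (S(f_1,f_2)) all reduce to 0 modulo the current basis, so we have a Gröbner basis.
Inter-reduce: drop elements whose leading term is divisible by another's, tail-reduce, and make monic.
Reduced Gröbner basis: {u + v + 1, v² + ⅜v - 63/8}.

A lex Gröbner basis eliminates variables successively. Here v² + ⅜v - 63/8 depends only on v, with roots {-3, 21/8}; lifting each root through the earlier basis elements recovers the full solutions.
  v = -3: the earlier basis element becomes u - 2 = 0, giving u = 2 — point (2, -3).
  v = 21/8: the earlier basis element becomes u + 29/8 = 0, giving u = -29/8 — point (-29/8, 21/8).
Each listed point satisfies every original equation (direct substitution).
A lex Gröbner basis triangularizes the system, enabling back-substitution.

{(2, -3), (-29/8, 21/8)}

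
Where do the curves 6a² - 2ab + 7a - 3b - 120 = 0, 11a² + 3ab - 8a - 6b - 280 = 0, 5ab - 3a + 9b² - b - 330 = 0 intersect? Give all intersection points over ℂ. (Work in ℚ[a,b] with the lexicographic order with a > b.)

{(5, 5)}

Compute a lex Gröbner basis by Buchberger's algorithm.
f_1 = 6a² - 2ab + 7a - 3b - 120, LT = a².
f_2 = 11a² + 3ab - 8a - 6b - 280, LT = a².
f_3 = 5ab - 3a + 9b² - b - 330, LT = ab.

S(f_1,f_2): lcm = a². S = -20/33ab + 125/66a + 1/22b + 60/11.
  leading term ab: subtract (-4/33)·f_3 from -20/33ab + 125/66a + 1/22b + 60/11 → 101/66a + 12/11b² - 5/66b - 380/11
  leading term a: no divisor's leading term divides it; move 101/66a to the remainder.
  leading term b²: no divisor's leading term divides it; move 12/11b² to the remainder.
  leading term b: no divisor's leading term divides it; move -5/66b to the remainder.
  leading term 1: no divisor's leading term divides it; move -380/11 to the remainder.
  remainder 101/66a + 12/11b² - 5/66b - 380/11 ≠ 0; add h_4 = 101/66a + 12/11b² - 5/66b - 380/11 to the basis.

S(f_1,f_3): lcm = a²b. S = ⅗a² - 32/15ab² + 41/30ab + 66a - ½b² - 20b.
  leading term a²: subtract (1/10)·f_1 from ⅗a² - 32/15ab² + 41/30ab + 66a - ½b² - 20b → -32/15ab² + 47/30ab + 653/10a - ½b² - 197/10b + 12
  leading term ab²: subtract (-32/75b)·f_3 from -32/15ab² + 47/30ab + 653/10a - ½b² - 197/10b + 12 → 43/150ab + 653/10a + 96/25b³ - 139/150b² - 321/2b + 12
  leading term ab: subtract (43/750)·f_3 from 43/150ab + 653/10a + 96/25b³ - 139/150b² - 321/2b + 12 → 8184/125a + 96/25b³ - 541/375b² - 60166/375b + 773/25
  leading term a: subtract (540144/12625)·h_4 from 8184/125a + 96/25b³ - 541/375b² - 60166/375b + 773/25 → 96/25b³ - 364477/7575b² - 5954006/37875b + 3809977/2525
  leading term b³: no divisor's leading term divides it; move 96/25b³ to the remainder.
  leading term b²: no divisor's leading term divides it; move -364477/7575b² to the remainder.
  leading term b: no divisor's leading term divides it; move -5954006/37875b to the remainder.
  leading term 1: no divisor's leading term divides it; move 3809977/2525 to the remainder.
  remainder 96/25b³ - 364477/7575b² - 5954006/37875b + 3809977/2525 ≠ 0; add h_5 = 96/25b³ - 364477/7575b² - 5954006/37875b + 3809977/2525 to the basis.

S(f_2,f_3): lcm = a²b. S = ⅗a² - 84/55ab² - 29/55ab + 66a - 6/11b² - 280/11b.
  leading term a²: subtract (1/10)·f_1 from ⅗a² - 84/55ab² - 29/55ab + 66a - 6/11b² - 280/11b → -84/55ab² - 18/55ab + 653/10a - 6/11b² - 2767/110b + 12
  leading term ab²: subtract (-84/275b)·f_3 from -84/55ab² - 18/55ab + 653/10a - 6/11b² - 2767/110b + 12 → -342/275ab + 653/10a + 756/275b³ - 234/275b² - 2771/22b + 12
  leading term ab: subtract (-342/1375)·f_3 from -342/275ab + 653/10a + 756/275b³ - 234/275b² - 2771/22b + 12 → 177523/2750a + 756/275b³ + 1908/1375b² - 347059/2750b - 1752/25
  leading term a: subtract (532569/12625)·h_4 from 177523/2750a + 756/275b³ + 1908/1375b² - 347059/2750b - 1752/25 → 756/275b³ - 1239624/27775b² - 17082672/138875b + 38528772/27775
  leading term b³: subtract (63/88)·h_5 from 756/275b³ - 1239624/27775b² - 17082672/138875b + 38528772/27775 → -8229/808b² - 46509/4444b + 2728065/8888
  leading term b²: no divisor's leading term divides it; move -8229/808b² to the remainder.
  leading term b: no divisor's leading term divides it; move -46509/4444b to the remainder.
  leading term 1: no divisor's leading term divides it; move 2728065/8888 to the remainder.
  remainder -8229/808b² - 46509/4444b + 2728065/8888 ≠ 0; add h_6 = -8229/808b² - 46509/4444b + 2728065/8888 to the basis.

S(f_1,h_4): lcm = a². S = -72/101ab² - 86/303ab + 14387/606a - ½b - 20.
  leading term ab²: subtract (-72/505b)·f_3 from -72/101ab² - 86/303ab + 14387/606a - ½b - 20 → -1078/1515ab + 14387/606a + 648/505b³ - 72/505b² - 9605/202b - 20
  leading term ab: subtract (-1078/7575)·f_3 from -1078/1515ab + 14387/606a + 648/505b³ - 72/505b² - 9605/202b - 20 → 353207/15150a + 648/505b³ + 2874/2525b² - 722531/15150b - 33816/505
  leading term a: subtract (3885277/255025)·h_4 from 353207/15150a + 648/505b³ + 2874/2525b² - 722531/15150b - 33816/505 → 648/505b³ - 789642/51005b² - 11868266/255025b + 23428316/51005
  leading term b³: subtract (135/404)·h_5 from 648/505b³ - 789642/51005b² - 11868266/255025b + 23428316/51005 → 24345/40804b² + 611299/102010b - 1831223/40804
  leading term b²: subtract (-16230/277043)·h_6 from 24345/40804b² + 611299/102010b - 1831223/40804 → 81968426/15237365b - 81968426/3047473
  leading term b: no divisor's leading term divides it; move 81968426/15237365b to the remainder.
  leading term 1: no divisor's leading term divides it; move -81968426/3047473 to the remainder.
  remainder 81968426/15237365b - 81968426/3047473 ≠ 0; add h_7 = 81968426/15237365b - 81968426/3047473 to the basis.

The other S-polynomials (S(f_2,h_4), S(f_3,h_4), S(f_1,h_5), S(f_2,h_5), S(f_3,h_5), S(h_4,h_5), S(f_1,h_6), S(f_2,h_6), S(f_3,h_6), S(h_4,h_6), S(h_5,h_6), S(f_1,h_7), S(f_2,h_7), S(f_3,h_7), S(h_4,h_7), S(h_5,h_7), S(h_6,h_7)) all reduce to 0 modulo the current basis, so we have a Gröbner basis.
Inter-reduce: drop elements whose leading term is divisible by another's, tail-reduce, and make monic.
Reduced Gröbner basis: {a - 5, b - 5}.

Elimination: the polynomial b - 5 lies in the elimination ideal for b, so b ∈ {5}. For each such b, the remaining basis elements (now univariate) give the rest of the solution.
  b = 5: the earlier basis element becomes a - 5 = 0, giving a = 5 — point (5, 5).
Each listed point satisfies every original equation (direct substitution).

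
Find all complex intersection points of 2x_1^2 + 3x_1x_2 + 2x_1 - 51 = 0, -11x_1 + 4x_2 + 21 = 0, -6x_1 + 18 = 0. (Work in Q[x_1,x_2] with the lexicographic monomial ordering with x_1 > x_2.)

Compute a lex Gröbner basis by Buchberger's algorithm.
f_1 = 2x_1^2 + 3x_1x_2 + 2x_1 - 51, LT = x_1^2.
f_2 = -11x_1 + 4x_2 + 21, LT = x_1.
f_3 = -6x_1 + 18, LT = x_1.

S(f_1,f_2): lcm = x_1^2. S = 41/22x_1x_2 + 32/11x_1 - 51/2.
  leading term x_1x_2: subtract (-41/242x_2)·f_2 from 41/22x_1x_2 + 32/11x_1 - 51/2 → 32/11x_1 + 82/121x_2^2 + 861/242x_2 - 51/2
  leading term x_1: subtract (-32/121)·f_2 from 32/11x_1 + 82/121x_2^2 + 861/242x_2 - 51/2 → 82/121x_2^2 + 1117/242x_2 - 4827/242
  leading term x_2^2: no divisor's leading term divides it; move 82/121x_2^2 to the remainder.
  leading term x_2: no divisor's leading term divides it; move 1117/242x_2 to the remainder.
  leading term 1: no divisor's leading term divides it; move -4827/242 to the remainder.
  remainder 82/121x_2^2 + 1117/242x_2 - 4827/242 ≠ 0; add h_4 = 82/121x_2^2 + 1117/242x_2 - 4827/242 to the basis.

S(f_1,f_3): lcm = x_1^2. S = 3/2x_1x_2 + 4x_1 - 51/2.
  leading term x_1x_2: subtract (-3/22x_2)·f_2 from 3/2x_1x_2 + 4x_1 - 51/2 → 4x_1 + 6/11x_2^2 + 63/22x_2 - 51/2
  leading term x_1: subtract (-4/11)·f_2 from 4x_1 + 6/11x_2^2 + 63/22x_2 - 51/2 → 6/11x_2^2 + 95/22x_2 - 393/22
  leading term x_2^2: subtract (33/41)·h_4 from 6/11x_2^2 + 95/22x_2 - 393/22 → 272/451x_2 - 816/451
  leading term x_2: no divisor's leading term divides it; move 272/451x_2 to the remainder.
  leading term 1: no divisor's leading term divides it; move -816/451 to the remainder.
  remainder 272/451x_2 - 816/451 ≠ 0; add h_5 = 272/451x_2 - 816/451 to the basis.

The other S-polynomials (S(f_2,f_3), S(f_1,h_4), S(f_2,h_4), S(f_3,h_4), S(f_1,h_5), S(f_2,h_5), S(f_3,h_5), S(h_4,h_5)) all reduce to 0 modulo the current basis, so we have a Gröbner basis.
Inter-reduce: drop elements whose leading term is divisible by another's, tail-reduce, and make monic.
Reduced Gröbner basis: {x_1 - 3, x_2 - 3}.

Since the basis is lex-ordered, x_2 - 3 is univariate in x_2. Its roots are {3}. Back-substituting each root into the other basis elements fixes the other coordinates.
  x_2 = 3: the earlier basis element becomes x_1 - 3 = 0, giving x_1 = 3 — point (3, 3).

{(3, 3)}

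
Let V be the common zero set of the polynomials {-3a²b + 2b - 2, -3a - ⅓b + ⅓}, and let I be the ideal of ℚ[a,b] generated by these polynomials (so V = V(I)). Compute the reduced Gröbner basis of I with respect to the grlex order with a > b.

G = {b³ - 2b² - 53b + 54, a + 1/9b - 1/9}

f_1 = -3a²b + 2b - 2, LT = a²b.
f_2 = -3a - ⅓b + ⅓, LT = a.

S(f_1,f_2): lcm = a²b. S = -1/9ab² + 1/9ab - ⅔b + ⅔.
  leading term ab²: subtract (1/27b²)·f_2 from -1/9ab² + 1/9ab - ⅔b + ⅔ → 1/81b³ + 1/9ab - 1/81b² - ⅔b + ⅔
  leading term b³: no divisor's leading term divides it; move 1/81b³ to the remainder.
  leading term ab: subtract (-1/27b)·f_2 from 1/9ab - 1/81b² - ⅔b + ⅔ → -2/81b² - 53/81b + ⅔
  leading term b²: no divisor's leading term divides it; move -2/81b² to the remainder.
  leading term b: no divisor's leading term divides it; move -53/81b to the remainder.
  leading term 1: no divisor's leading term divides it; move ⅔ to the remainder.
  remainder 1/81b³ - 2/81b² - 53/81b + ⅔ ≠ 0; add g_3 = 1/81b³ - 2/81b² - 53/81b + ⅔ to the basis.

The other S-polynomials (S(f_1,g_3), S(f_2,g_3)) all reduce to 0 modulo the current basis, so we have a Gröbner basis.
Inter-reduce: drop elements whose leading term is divisible by another's, tail-reduce, and make monic.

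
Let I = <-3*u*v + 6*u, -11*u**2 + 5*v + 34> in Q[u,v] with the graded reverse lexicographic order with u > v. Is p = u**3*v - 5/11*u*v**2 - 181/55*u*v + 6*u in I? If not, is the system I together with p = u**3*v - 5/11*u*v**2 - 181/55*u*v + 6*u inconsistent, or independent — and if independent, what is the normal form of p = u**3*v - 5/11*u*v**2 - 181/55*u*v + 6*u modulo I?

u**3*v - 5/11*u*v**2 - 181/55*u*v + 6*u is independent of I; its normal form modulo I is 28/5*u.

First compute the reduced Gröbner basis of I by Buchberger's algorithm.
f_1 = -3*u*v + 6*u, LT = u*v.
f_2 = -11*u**2 + 5*v + 34, LT = u**2.

S(f_1,f_2): lcm = u**2*v. S = -2*u**2 + 5/11*v**2 + 34/11*v.
  leading term u**2: subtract (2/11)·f_2 from -2*u**2 + 5/11*v**2 + 34/11*v → 5/11*v**2 + 24/11*v - 68/11
  leading term v**2: no divisor's leading term divides it; move 5/11*v**2 to the remainder.
  leading term v: no divisor's leading term divides it; move 24/11*v to the remainder.
  leading term 1: no divisor's leading term divides it; move -68/11 to the remainder.
  remainder 5/11*v**2 + 24/11*v - 68/11 ≠ 0; add h_3 = 5/11*v**2 + 24/11*v - 68/11 to the basis.

The other S-polynomials (S(f_1,h_3), S(f_2,h_3)) all reduce to 0 modulo the current basis, so we have a Gröbner basis.
Inter-reduce: drop elements whose leading term is divisible by another's, tail-reduce, and make monic.
Reduced Gröbner basis: {u**2 - 5/11*v - 34/11, u*v - 2*u, v**2 + 24/5*v - 68/5}.
Label its elements g_1 = u**2 - 5/11*v - 34/11, g_2 = u*v - 2*u, g_3 = v**2 + 24/5*v - 68/5.

Reduce p = u**3*v - 5/11*u*v**2 - 181/55*u*v + 6*u modulo G:
  leading term u**3*v: subtract (u*v)·g_1 from u**3*v - 5/11*u*v**2 - 181/55*u*v + 6*u → -1/5*u*v + 6*u
  leading term u*v: subtract (-1/5)·g_2 from -1/5*u*v + 6*u → 28/5*u
  leading term u: no divisor's leading term divides it; move 28/5*u to the remainder.
  normal form = 28/5*u.
The normal form is nonzero, so p ∉ I. Since p minus its normal form lies in I, I + (p) = I + (r) where r = 28/5*u; decide whether this ideal is the whole ring.
Run Buchberger on G together with r (pairs among the g_i already reduce to 0 since G is a Gröbner basis):
g_1 = u**2 - 5/11*v - 34/11, LT = u**2.
g_2 = u*v - 2*u, LT = u*v.
g_3 = v**2 + 24/5*v - 68/5, LT = v**2.
r = 28/5*u, LT = u.

S(g_1,r): lcm = u**2. S = -5/11*v - 34/11.
  leading term v: no divisor's leading term divides it; move -5/11*v to the remainder.
  leading term 1: no divisor's leading term divides it; move -34/11 to the remainder.
  remainder -5/11*v - 34/11 ≠ 0; add m_5 = -5/11*v - 34/11 to the basis.

The other S-polynomials (S(g_1,g_2), S(g_1,g_3), S(g_2,g_3), S(g_2,r), S(g_3,r), S(g_1,m_5), S(g_2,m_5), S(g_3,m_5), S(r,m_5)) all reduce to 0 modulo the current basis, so we have a Gröbner basis.
Inter-reduce: drop elements whose leading term is divisible by another's, tail-reduce, and make monic.
Reduced Gröbner basis: {u, v + 34/5}.
The reduced Gröbner basis of I + (p) is {u, v + 34/5} ≠ {1}, a proper ideal, so the enlarged system stays consistent: p is independent of I, with normal form 28/5*u.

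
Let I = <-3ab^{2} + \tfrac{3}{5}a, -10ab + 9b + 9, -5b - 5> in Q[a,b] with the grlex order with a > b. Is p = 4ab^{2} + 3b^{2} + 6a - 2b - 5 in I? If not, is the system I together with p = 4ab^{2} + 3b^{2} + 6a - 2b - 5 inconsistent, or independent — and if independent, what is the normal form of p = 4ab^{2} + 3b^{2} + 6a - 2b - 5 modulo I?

4ab^{2} + 3b^{2} + 6a - 2b - 5 lies in I (it reduces to 0).

First compute the reduced Gröbner basis of I by Buchberger's algorithm.
f_1 = -3ab^{2} + \tfrac{3}{5}a, LT = ab^{2}.
f_2 = -10ab + 9b + 9, LT = ab.
f_3 = -5b - 5, LT = b.

S(f_1,f_2): lcm = ab^{2}. S = \tfrac{9}{10}b^{2} - \tfrac{1}{5}a + \tfrac{9}{10}b.
  reduce S modulo (f_1, f_2, f_3):
  remainder -\tfrac{1}{5}a ≠ 0; add h_4 = -\tfrac{1}{5}a to the basis.

The other S-polynomials (S(f_1,f_3), S(f_2,f_3), S(f_1,h_4), S(f_2,h_4), S(f_3,h_4)) all reduce to 0 modulo the current basis, so we have a Gröbner basis.
Inter-reduce: drop elements whose leading term is divisible by another's, tail-reduce, and make monic.
Reduced Gröbner basis: {a, b + 1}.
Label its elements g_1 = a, g_2 = b + 1.

Reduce p = 4ab^{2} + 3b^{2} + 6a - 2b - 5 modulo G:
  leading term ab^{2}: subtract (4b^{2})·g_1 from 4ab^{2} + 3b^{2} + 6a - 2b - 5 → 3b^{2} + 6a - 2b - 5
  leading term b^{2}: subtract (3b)·g_2 from 3b^{2} + 6a - 2b - 5 → 6a - 5b - 5
  leading term a: subtract (6)·g_1 from 6a - 5b - 5 → -5b - 5
  leading term b: subtract (-5)·g_2 from -5b - 5 → 0
  normal form = 0.
Since the normal form is 0, p ∈ I.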